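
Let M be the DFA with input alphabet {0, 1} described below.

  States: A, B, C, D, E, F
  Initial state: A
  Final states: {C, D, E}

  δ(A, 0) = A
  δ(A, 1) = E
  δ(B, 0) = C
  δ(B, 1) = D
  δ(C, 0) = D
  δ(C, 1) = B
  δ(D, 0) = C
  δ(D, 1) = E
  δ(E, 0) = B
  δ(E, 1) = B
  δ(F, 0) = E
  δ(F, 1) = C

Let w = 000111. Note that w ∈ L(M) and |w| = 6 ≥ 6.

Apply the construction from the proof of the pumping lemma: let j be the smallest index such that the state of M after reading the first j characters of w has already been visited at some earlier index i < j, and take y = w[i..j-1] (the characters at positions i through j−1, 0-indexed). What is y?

0

State sequence: A -0-> A -0-> A -0-> A -1-> E -1-> B -1-> D
First repeat at step 1: A was already visited.

So i = 0, j = 1, giving x = w[0:0] = ε, y = w[0:1] = 0, z = w[1:6] = 00111.
Check: |xy| = 1 ≤ 6 and |y| = 1 ≥ 1. Reading y takes M from A back to A, so every xyⁱz is accepted.
With |Q| = 6, pigeonhole forces a state repeat no later than step 6; the substring read between the first and second visits to that state can be pumped.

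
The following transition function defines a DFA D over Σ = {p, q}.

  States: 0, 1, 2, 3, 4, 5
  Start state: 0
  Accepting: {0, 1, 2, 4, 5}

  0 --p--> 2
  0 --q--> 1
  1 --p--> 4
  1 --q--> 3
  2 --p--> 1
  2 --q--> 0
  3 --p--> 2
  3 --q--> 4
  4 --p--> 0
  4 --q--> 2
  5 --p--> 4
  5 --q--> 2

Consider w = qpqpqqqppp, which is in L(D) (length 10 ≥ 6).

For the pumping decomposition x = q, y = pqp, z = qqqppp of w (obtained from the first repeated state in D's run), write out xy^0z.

xy⁰z = xz = q·qqqppp = qqqqppp.
Reading y = pqp takes D from 1 back to 1, so after x the machine is still in 1, and z then leads to the accepting state 0. Hence qqqqppp ∈ L(D).

qqqqppp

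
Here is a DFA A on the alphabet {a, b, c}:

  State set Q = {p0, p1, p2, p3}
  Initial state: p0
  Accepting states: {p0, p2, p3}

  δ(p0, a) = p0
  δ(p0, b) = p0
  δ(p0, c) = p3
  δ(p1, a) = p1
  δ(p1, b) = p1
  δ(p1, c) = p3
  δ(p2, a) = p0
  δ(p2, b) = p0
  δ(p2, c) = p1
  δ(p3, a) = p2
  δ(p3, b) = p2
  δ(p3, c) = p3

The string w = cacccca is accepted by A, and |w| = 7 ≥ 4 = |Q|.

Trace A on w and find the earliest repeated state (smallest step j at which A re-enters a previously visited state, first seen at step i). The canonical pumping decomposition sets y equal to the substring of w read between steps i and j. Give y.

acc

State sequence: p0 -c-> p3 -a-> p2 -c-> p1 -c-> p3 -c-> p3 -c-> p3 -a-> p2
First repeat at step 4: p3 was already visited.

So i = 1, j = 4, giving x = w[0:1] = c, y = w[1:4] = acc, z = w[4:7] = cca.
Check: |xy| = 4 ≤ 4 and |y| = 3 ≥ 1. Reading y takes A from p3 back to p3, so every xyⁱz is accepted.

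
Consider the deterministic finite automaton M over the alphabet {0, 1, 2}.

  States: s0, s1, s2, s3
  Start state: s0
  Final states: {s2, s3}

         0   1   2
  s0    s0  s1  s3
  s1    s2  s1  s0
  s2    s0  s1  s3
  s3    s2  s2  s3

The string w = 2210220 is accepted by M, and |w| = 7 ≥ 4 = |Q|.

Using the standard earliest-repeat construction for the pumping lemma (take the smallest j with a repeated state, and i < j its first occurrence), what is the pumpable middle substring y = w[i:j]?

Run of M on w = 2 2 1 0 2 2 0:
  step 0: s0  (start)
  step 1: s3  (read 2: s0→s3)
  step 2: s3  (read 2: s3→s3)   ← first repeat (s3 seen earlier)
  step 3: s2  (read 1: s3→s2)
  step 4: s0  (read 0: s2→s0)
  step 5: s3  (read 2: s0→s3)
  step 6: s3  (read 2: s3→s3)
  step 7: s2  (read 0: s3→s2)

So i = 1, j = 2, giving x = w[0:1] = 2, y = w[1:2] = 2, z = w[2:7] = 10220.
Check: |xy| = 2 ≤ 4 and |y| = 1 ≥ 1. Reading y takes M from s3 back to s3, so every xyⁱz is accepted.

2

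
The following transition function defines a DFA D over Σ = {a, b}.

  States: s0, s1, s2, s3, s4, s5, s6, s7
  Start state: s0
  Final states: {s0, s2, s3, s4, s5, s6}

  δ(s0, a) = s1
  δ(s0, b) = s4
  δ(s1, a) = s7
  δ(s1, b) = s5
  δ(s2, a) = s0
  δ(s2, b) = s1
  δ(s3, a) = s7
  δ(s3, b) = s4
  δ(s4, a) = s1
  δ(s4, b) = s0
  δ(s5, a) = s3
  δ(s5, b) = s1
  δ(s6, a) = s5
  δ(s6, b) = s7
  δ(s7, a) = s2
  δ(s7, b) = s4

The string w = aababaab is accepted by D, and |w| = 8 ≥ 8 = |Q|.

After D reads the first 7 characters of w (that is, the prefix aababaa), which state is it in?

Run of D on the first 7 characters of w = a a b a b a a:
  step 0: s0  (start)
  step 1: s1  (read a: s0→s1)
  step 2: s7  (read a: s1→s7)
  step 3: s4  (read b: s7→s4)
  step 4: s1  (read a: s4→s1)
  step 5: s5  (read b: s1→s5)
  step 6: s3  (read a: s5→s3)
  step 7: s7  (read a: s3→s7)

After reading 7 characters, D is in state s7.

s7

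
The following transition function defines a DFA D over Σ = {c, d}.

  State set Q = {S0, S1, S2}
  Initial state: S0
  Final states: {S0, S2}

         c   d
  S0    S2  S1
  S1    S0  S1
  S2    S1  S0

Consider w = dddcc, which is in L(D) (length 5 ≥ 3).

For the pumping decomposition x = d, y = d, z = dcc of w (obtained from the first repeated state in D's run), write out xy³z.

dddddcc

xy^3z = d·d·d·d·dcc = dddddcc.
Reading y = d takes D from S1 back to S1, so after x·y·y·y the machine is still in S1, and z then leads to the accepting state S2. Hence dddddcc ∈ L(D).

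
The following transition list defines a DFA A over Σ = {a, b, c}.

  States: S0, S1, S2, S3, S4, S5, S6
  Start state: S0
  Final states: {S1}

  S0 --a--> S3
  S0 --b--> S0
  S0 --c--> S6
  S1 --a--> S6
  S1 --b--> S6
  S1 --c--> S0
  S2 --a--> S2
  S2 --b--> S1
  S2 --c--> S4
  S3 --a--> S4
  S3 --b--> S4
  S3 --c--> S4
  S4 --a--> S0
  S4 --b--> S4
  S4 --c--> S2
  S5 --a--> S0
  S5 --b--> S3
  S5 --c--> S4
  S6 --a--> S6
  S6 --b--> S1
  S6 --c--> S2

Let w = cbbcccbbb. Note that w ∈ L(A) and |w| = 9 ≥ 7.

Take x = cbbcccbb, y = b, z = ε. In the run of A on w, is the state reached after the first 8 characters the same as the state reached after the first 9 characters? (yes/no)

no

Run of A on the first 9 characters of w = c b b c c c b b b:
  step 0: S0  (start)
  step 1: S6  (read c: S0→S6)
  step 2: S1  (read b: S6→S1)
  step 3: S6  (read b: S1→S6)
  step 4: S2  (read c: S6→S2)
  step 5: S4  (read c: S2→S4)
  step 6: S2  (read c: S4→S2)
  step 7: S1  (read b: S2→S1)
  step 8: S6  (read b: S1→S6)
  step 9: S1  (read b: S6→S1)

After x (step 8): S6. After xy (step 9): S1.
They differ (S6 ≠ S1), so y is not a cycle from the state after x; this split is not the one the pumping-lemma construction produces, and pumping y need not keep the string in L(A).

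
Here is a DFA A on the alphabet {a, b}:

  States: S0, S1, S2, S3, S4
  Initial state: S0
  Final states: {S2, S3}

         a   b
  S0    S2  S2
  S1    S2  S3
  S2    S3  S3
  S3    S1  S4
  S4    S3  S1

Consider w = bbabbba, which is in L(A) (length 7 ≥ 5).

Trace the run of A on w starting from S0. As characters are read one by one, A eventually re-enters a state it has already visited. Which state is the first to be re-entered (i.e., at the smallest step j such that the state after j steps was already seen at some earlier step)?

S3

State sequence: S0 -b-> S2 -b-> S3 -a-> S1 -b-> S3 -b-> S4 -b-> S1 -a-> S2
First repeat at step 4: S3 was already visited.

The earliest repeat is at step j = 4: A is in S3, which it already visited at step i = 2.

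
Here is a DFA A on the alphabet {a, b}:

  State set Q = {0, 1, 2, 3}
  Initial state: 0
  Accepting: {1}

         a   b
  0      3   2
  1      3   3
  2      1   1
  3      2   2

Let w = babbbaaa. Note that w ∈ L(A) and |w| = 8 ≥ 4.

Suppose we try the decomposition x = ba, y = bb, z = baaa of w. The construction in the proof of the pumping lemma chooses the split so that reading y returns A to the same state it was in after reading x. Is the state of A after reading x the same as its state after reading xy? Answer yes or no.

Run of A on the first 4 characters of w = b a b b:
  step 0: 0  (start)
  step 1: 2  (read b: 0→2)
  step 2: 1  (read a: 2→1)
  step 3: 3  (read b: 1→3)
  step 4: 2  (read b: 3→2)

After x (step 2): 1. After xy (step 4): 2.
They differ (1 ≠ 2), so y is not a cycle from the state after x; this split is not the one the pumping-lemma construction produces, and pumping y need not keep the string in L(A).

no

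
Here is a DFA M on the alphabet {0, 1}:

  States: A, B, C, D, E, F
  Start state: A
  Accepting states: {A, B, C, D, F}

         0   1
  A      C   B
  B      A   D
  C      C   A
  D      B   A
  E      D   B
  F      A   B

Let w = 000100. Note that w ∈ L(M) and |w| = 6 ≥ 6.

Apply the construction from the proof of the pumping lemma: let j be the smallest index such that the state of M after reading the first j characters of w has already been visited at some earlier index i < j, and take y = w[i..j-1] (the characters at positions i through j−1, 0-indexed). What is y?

0

State sequence: A -0-> C -0-> C -0-> C -1-> A -0-> C -0-> C
First repeat at step 2: C was already visited.

So i = 1, j = 2, giving x = w[0:1] = 0, y = w[1:2] = 0, z = w[2:6] = 0100.
Check: |xy| = 2 ≤ 6 and |y| = 1 ≥ 1. Reading y takes M from C back to C, so every xyⁱz is accepted.
Pumping length from the standard proof: p = 6 (the number of states). The repeated state found above gives |xy| = j ≤ 6 and |y| = j − i ≥ 1.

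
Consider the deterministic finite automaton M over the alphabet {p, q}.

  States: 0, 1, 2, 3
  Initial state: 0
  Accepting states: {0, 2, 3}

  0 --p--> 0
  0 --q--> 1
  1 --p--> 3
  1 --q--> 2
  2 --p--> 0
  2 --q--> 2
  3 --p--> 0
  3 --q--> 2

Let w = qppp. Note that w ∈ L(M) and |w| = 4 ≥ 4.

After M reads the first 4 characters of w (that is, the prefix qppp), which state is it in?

State sequence: 0 -q-> 1 -p-> 3 -p-> 0 -p-> 0

After reading 4 characters, M is in state 0.

0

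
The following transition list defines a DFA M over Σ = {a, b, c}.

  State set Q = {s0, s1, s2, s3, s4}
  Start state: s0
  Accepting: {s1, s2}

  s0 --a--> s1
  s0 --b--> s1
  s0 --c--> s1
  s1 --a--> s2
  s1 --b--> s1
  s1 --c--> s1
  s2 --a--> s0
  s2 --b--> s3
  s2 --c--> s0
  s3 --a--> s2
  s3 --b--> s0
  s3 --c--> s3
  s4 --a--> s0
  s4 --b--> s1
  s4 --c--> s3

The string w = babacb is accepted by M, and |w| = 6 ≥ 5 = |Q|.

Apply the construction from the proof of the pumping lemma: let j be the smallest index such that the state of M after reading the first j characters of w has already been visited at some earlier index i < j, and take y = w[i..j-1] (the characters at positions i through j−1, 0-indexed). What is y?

ba

Run of M on w = b a b a c b:
  step 0: s0  (start)
  step 1: s1  (read b: s0→s1)
  step 2: s2  (read a: s1→s2)
  step 3: s3  (read b: s2→s3)
  step 4: s2  (read a: s3→s2)   ← first repeat (s2 seen earlier)
  step 5: s0  (read c: s2→s0)
  step 6: s1  (read b: s0→s1)

So i = 2, j = 4, giving x = w[0:2] = ba, y = w[2:4] = ba, z = w[4:6] = cb.
Check: |xy| = 4 ≤ 5 and |y| = 2 ≥ 1. Reading y takes M from s2 back to s2, so every xyⁱz is accepted.
With |Q| = 5, pigeonhole forces a state repeat no later than step 5; the substring read between the first and second visits to that state can be pumped.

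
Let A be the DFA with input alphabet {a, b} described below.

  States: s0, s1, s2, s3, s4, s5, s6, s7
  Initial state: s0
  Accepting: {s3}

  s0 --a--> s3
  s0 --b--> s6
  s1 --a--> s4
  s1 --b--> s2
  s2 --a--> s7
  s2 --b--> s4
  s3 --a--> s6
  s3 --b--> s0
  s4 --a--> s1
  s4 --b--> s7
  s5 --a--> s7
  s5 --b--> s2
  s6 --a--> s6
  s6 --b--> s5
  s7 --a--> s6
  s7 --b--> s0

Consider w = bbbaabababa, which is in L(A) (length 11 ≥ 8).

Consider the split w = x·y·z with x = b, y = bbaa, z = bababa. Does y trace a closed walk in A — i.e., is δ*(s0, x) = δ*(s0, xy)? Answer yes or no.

yes

State sequence: s0 -b-> s6 -b-> s5 -b-> s2 -a-> s7 -a-> s6

After x (step 1): s6. After xy (step 5): s6.
They match, so y = bbaa drives A around a cycle from s6 back to itself; pumping y any number of times keeps A in s6 before reading z, and xyⁱz ∈ L(A) for every i ≥ 0.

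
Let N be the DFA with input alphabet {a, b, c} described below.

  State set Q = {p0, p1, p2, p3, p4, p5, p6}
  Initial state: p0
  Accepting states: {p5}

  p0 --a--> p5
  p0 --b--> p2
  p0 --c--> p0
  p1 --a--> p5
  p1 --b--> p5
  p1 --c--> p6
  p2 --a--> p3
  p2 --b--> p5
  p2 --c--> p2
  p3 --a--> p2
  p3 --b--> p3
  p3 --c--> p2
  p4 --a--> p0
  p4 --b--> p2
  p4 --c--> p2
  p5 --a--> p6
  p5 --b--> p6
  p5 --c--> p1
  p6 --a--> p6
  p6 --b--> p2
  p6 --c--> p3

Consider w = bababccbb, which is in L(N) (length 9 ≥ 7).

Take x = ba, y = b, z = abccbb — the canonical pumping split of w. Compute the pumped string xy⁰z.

baabccbb

xy⁰z = xz = ba·abccbb = baabccbb.
Reading y = b takes N from p3 back to p3, so after x the machine is still in p3, and z then leads to the accepting state p5. Hence baabccbb ∈ L(N).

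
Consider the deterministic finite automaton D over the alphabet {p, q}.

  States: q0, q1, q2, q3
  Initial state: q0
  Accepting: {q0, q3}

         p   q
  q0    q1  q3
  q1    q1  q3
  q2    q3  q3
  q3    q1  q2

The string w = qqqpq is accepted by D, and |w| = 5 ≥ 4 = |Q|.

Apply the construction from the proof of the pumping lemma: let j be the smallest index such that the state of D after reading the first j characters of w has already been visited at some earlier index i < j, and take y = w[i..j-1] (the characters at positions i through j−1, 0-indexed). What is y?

qq

Run of D on w = q q q p q:
  step 0: q0  (start)
  step 1: q3  (read q: q0→q3)
  step 2: q2  (read q: q3→q2)
  step 3: q3  (read q: q2→q3)   ← first repeat (q3 seen earlier)
  step 4: q1  (read p: q3→q1)
  step 5: q3  (read q: q1→q3)

So i = 1, j = 3, giving x = w[0:1] = q, y = w[1:3] = qq, z = w[3:5] = pq.
Check: |xy| = 3 ≤ 4 and |y| = 2 ≥ 1. Reading y takes D from q3 back to q3, so every xyⁱz is accepted.
Since D has 4 states, any run of length ≥ 4 visits 4+1 states, so by pigeonhole some state repeats within the first 4 steps — that repeat gives the pumpable loop.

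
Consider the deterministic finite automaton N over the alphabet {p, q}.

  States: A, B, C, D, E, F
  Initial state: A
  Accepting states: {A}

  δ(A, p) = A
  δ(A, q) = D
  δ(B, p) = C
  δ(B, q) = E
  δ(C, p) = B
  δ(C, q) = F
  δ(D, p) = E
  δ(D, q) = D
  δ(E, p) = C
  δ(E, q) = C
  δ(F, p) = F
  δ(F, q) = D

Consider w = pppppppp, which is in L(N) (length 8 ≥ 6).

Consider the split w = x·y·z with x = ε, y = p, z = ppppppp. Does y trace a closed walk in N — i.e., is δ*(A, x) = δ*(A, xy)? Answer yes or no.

Run of N on the first 1 characters of w = p:
  step 0: A  (start)
  step 1: A  (read p: A→A)

After x (step 0): A. After xy (step 1): A.
They match, so y = p drives N around a cycle from A back to itself; pumping y any number of times keeps N in A before reading z, and xyⁱz ∈ L(N) for every i ≥ 0.

yes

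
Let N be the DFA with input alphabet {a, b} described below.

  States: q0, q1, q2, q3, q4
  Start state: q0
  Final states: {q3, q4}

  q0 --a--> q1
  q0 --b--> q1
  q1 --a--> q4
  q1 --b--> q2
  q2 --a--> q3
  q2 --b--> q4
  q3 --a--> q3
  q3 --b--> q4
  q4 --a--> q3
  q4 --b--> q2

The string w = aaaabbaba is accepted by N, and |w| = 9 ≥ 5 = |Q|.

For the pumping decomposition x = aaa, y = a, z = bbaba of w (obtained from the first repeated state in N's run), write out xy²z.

aaaaabbaba

xy^2z = aaa·a·a·bbaba = aaaaabbaba.
Reading y = a takes N from q3 back to q3, so after x·y·y the machine is still in q3, and z then leads to the accepting state q3. Hence aaaaabbaba ∈ L(N).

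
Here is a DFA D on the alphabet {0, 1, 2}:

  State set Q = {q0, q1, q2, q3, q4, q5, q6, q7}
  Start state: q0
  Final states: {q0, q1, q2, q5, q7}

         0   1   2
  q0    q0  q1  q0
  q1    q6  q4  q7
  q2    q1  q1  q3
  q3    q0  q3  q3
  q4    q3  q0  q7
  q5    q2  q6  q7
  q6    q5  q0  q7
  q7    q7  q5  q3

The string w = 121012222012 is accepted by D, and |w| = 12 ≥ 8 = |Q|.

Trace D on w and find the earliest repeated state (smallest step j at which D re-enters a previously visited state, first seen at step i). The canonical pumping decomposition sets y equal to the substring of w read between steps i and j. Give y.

State sequence: q0 -1-> q1 -2-> q7 -1-> q5 -0-> q2 -1-> q1 -2-> q7 -2-> q3 -2-> q3 -2-> q3 -0-> q0 -1-> q1 -2-> q7
First repeat at step 5: q1 was already visited.

So i = 1, j = 5, giving x = w[0:1] = 1, y = w[1:5] = 2101, z = w[5:12] = 2222012.
Check: |xy| = 5 ≤ 8 and |y| = 4 ≥ 1. Reading y takes D from q1 back to q1, so every xyⁱz is accepted.
Since D has 8 states, any run of length ≥ 8 visits 8+1 states, so by pigeonhole some state repeats within the first 8 steps — that repeat gives the pumpable loop.

2101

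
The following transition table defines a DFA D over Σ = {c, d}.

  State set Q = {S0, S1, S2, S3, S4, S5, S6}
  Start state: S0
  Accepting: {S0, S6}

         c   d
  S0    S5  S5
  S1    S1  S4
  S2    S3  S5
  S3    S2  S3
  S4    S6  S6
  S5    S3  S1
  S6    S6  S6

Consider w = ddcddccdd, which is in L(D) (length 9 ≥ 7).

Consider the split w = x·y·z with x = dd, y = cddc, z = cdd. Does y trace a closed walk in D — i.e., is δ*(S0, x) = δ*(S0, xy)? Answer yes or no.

Run of D on the first 6 characters of w = d d c d d c:
  step 0: S0  (start)
  step 1: S5  (read d: S0→S5)
  step 2: S1  (read d: S5→S1)
  step 3: S1  (read c: S1→S1)
  step 4: S4  (read d: S1→S4)
  step 5: S6  (read d: S4→S6)
  step 6: S6  (read c: S6→S6)

After x (step 2): S1. After xy (step 6): S6.
They differ (S1 ≠ S6), so y is not a cycle from the state after x; this split is not the one the pumping-lemma construction produces, and pumping y need not keep the string in L(D).

no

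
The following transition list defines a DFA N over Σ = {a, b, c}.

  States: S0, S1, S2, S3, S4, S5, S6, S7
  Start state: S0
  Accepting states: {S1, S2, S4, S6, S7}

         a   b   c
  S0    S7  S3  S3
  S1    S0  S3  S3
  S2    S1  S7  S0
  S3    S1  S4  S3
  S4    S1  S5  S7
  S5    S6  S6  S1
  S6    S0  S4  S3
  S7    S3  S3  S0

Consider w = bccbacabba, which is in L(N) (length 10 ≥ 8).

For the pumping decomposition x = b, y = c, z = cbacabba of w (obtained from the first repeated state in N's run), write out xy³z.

xy^3z = b·c·c·c·cbacabba = bccccbacabba.
Reading y = c takes N from S3 back to S3, so after x·y·y·y the machine is still in S3, and z then leads to the accepting state S1. Hence bccccbacabba ∈ L(N).

bccccbacabba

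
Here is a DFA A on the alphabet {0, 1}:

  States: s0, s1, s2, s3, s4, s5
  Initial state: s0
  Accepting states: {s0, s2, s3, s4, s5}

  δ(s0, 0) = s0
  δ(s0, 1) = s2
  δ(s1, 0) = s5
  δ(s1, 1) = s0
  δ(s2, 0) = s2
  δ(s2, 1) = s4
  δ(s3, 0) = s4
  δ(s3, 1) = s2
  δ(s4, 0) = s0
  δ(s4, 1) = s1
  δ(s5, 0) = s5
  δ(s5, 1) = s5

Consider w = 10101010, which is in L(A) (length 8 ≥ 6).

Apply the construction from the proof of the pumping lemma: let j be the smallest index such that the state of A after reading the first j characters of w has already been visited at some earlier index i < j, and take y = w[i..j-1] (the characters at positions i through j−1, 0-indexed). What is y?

0

State sequence: s0 -1-> s2 -0-> s2 -1-> s4 -0-> s0 -1-> s2 -0-> s2 -1-> s4 -0-> s0
First repeat at step 2: s2 was already visited.

So i = 1, j = 2, giving x = w[0:1] = 1, y = w[1:2] = 0, z = w[2:8] = 101010.
Check: |xy| = 2 ≤ 6 and |y| = 1 ≥ 1. Reading y takes A from s2 back to s2, so every xyⁱz is accepted.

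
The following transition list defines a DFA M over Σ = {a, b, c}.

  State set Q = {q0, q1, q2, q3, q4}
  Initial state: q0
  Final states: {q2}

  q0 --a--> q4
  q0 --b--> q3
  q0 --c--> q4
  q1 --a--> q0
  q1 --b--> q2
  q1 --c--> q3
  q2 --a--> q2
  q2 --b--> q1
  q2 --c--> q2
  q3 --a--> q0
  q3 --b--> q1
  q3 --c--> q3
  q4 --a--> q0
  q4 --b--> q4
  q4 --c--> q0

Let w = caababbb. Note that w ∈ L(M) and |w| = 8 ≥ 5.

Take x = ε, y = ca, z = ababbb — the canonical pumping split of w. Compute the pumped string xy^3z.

xy^3z = ε·ca·ca·ca·ababbb = cacacaababbb.
Reading y = ca takes M from q0 back to q0, so after x·y·y·y the machine is still in q0, and z then leads to the accepting state q2. Hence cacacaababbb ∈ L(M).

cacacaababbb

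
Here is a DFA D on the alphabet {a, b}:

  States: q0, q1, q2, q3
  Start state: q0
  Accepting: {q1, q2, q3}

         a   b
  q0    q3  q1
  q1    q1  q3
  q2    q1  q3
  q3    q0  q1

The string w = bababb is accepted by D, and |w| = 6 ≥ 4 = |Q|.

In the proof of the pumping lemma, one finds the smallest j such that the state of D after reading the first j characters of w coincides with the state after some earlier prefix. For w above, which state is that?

q1

Run of D on w = b a b a b b:
  step 0: q0  (start)
  step 1: q1  (read b: q0→q1)
  step 2: q1  (read a: q1→q1)   ← first repeat (q1 seen earlier)
  step 3: q3  (read b: q1→q3)
  step 4: q0  (read a: q3→q0)
  step 5: q1  (read b: q0→q1)
  step 6: q3  (read b: q1→q3)

The earliest repeat is at step j = 2: D is in q1, which it already visited at step i = 1.
Since D has 4 states, any run of length ≥ 4 visits 4+1 states, so by pigeonhole some state repeats within the first 4 steps — that repeat gives the pumpable loop.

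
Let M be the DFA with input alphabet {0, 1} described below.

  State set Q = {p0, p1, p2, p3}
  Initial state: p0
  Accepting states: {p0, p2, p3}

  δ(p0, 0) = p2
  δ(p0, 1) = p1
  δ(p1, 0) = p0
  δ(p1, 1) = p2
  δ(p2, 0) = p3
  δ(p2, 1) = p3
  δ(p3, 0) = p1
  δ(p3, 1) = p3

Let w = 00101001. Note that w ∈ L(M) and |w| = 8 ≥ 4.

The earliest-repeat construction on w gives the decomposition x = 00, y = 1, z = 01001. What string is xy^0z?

0001001

xy⁰z = xz = 00·01001 = 0001001.
Reading y = 1 takes M from p3 back to p3, so after x the machine is still in p3, and z then leads to the accepting state p2. Hence 0001001 ∈ L(M).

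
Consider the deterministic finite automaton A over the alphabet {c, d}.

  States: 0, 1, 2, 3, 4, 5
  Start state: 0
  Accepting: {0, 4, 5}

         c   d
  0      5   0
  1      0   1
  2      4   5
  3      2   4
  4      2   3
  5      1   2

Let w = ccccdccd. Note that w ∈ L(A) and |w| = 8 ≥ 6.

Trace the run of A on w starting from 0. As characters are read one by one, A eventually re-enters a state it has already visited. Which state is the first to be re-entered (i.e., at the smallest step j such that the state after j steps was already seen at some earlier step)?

0

State sequence: 0 -c-> 5 -c-> 1 -c-> 0 -c-> 5 -d-> 2 -c-> 4 -c-> 2 -d-> 5
First repeat at step 3: 0 was already visited.

The earliest repeat is at step j = 3: A is in 0, which it already visited at step i = 0.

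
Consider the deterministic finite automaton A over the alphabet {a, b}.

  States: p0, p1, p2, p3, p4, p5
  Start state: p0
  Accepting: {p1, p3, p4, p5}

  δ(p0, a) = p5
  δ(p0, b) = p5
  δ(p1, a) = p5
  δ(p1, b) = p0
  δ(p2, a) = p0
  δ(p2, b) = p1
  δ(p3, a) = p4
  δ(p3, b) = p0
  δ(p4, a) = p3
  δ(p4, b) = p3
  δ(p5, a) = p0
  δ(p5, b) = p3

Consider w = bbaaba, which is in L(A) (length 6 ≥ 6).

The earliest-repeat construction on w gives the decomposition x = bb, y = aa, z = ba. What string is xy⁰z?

bbba

xy⁰z = xz = bb·ba = bbba.
Reading y = aa takes A from p3 back to p3, so after x the machine is still in p3, and z then leads to the accepting state p5. Hence bbba ∈ L(A).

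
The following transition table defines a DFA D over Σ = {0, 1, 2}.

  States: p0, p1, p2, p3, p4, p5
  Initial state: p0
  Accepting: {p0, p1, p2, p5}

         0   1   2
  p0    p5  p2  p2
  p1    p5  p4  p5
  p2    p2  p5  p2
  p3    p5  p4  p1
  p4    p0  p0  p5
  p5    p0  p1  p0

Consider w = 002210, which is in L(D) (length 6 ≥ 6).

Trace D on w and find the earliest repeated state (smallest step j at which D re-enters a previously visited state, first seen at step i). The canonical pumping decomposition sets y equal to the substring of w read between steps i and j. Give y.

Run of D on w = 0 0 2 2 1 0:
  step 0: p0  (start)
  step 1: p5  (read 0: p0→p5)
  step 2: p0  (read 0: p5→p0)   ← first repeat (p0 seen earlier)
  step 3: p2  (read 2: p0→p2)
  step 4: p2  (read 2: p2→p2)
  step 5: p5  (read 1: p2→p5)
  step 6: p0  (read 0: p5→p0)

So i = 0, j = 2, giving x = w[0:0] = ε, y = w[0:2] = 00, z = w[2:6] = 2210.
Check: |xy| = 2 ≤ 6 and |y| = 2 ≥ 1. Reading y takes D from p0 back to p0, so every xyⁱz is accepted.
Pumping length from the standard proof: p = 6 (the number of states). The repeated state found above gives |xy| = j ≤ 6 and |y| = j − i ≥ 1.

00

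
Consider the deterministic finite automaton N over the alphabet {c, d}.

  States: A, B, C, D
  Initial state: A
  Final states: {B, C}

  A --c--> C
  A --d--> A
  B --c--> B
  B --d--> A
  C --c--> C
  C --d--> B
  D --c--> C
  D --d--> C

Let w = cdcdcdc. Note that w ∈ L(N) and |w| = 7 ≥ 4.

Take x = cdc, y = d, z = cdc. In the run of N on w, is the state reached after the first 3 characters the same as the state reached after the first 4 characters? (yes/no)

State sequence: A -c-> C -d-> B -c-> B -d-> A

After x (step 3): B. After xy (step 4): A.
They differ (B ≠ A), so y is not a cycle from the state after x; this split is not the one the pumping-lemma construction produces, and pumping y need not keep the string in L(N).

no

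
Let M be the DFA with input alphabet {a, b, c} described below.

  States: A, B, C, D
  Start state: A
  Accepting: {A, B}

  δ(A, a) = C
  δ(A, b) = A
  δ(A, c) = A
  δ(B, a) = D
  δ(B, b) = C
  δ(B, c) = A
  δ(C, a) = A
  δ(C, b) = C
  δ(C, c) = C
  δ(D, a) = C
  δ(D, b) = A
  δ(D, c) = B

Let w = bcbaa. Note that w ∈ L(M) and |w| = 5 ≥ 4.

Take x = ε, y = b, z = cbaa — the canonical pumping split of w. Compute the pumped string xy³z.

xy^3z = ε·b·b·b·cbaa = bbbcbaa.
Reading y = b takes M from A back to A, so after x·y·y·y the machine is still in A, and z then leads to the accepting state A. Hence bbbcbaa ∈ L(M).

bbbcbaa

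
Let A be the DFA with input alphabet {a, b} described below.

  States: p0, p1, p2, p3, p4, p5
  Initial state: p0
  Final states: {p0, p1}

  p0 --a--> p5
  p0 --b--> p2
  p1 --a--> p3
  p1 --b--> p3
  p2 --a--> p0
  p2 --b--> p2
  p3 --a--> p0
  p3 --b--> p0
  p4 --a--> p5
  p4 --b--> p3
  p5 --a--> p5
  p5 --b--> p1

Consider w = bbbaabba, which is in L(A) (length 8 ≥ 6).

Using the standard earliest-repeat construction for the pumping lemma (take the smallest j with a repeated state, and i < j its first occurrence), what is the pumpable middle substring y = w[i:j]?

Run of A on w = b b b a a b b a:
  step 0: p0  (start)
  step 1: p2  (read b: p0→p2)
  step 2: p2  (read b: p2→p2)   ← first repeat (p2 seen earlier)
  step 3: p2  (read b: p2→p2)
  step 4: p0  (read a: p2→p0)
  step 5: p5  (read a: p0→p5)
  step 6: p1  (read b: p5→p1)
  step 7: p3  (read b: p1→p3)
  step 8: p0  (read a: p3→p0)

So i = 1, j = 2, giving x = w[0:1] = b, y = w[1:2] = b, z = w[2:8] = baabba.
Check: |xy| = 2 ≤ 6 and |y| = 1 ≥ 1. Reading y takes A from p2 back to p2, so every xyⁱz is accepted.
Since A has 6 states, any run of length ≥ 6 visits 6+1 states, so by pigeonhole some state repeats within the first 6 steps — that repeat gives the pumpable loop.

b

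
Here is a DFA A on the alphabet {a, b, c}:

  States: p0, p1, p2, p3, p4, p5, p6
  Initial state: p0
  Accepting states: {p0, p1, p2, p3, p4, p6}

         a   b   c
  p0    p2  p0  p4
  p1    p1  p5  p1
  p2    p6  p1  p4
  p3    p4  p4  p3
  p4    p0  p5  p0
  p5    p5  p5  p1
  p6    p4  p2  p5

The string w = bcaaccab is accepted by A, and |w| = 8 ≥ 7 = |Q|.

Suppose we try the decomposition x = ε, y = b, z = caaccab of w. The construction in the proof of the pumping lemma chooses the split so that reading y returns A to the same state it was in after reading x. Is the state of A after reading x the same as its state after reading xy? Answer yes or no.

State sequence: p0 -b-> p0

After x (step 0): p0. After xy (step 1): p0.
They match, so y = b drives A around a cycle from p0 back to itself; pumping y any number of times keeps A in p0 before reading z, and xyⁱz ∈ L(A) for every i ≥ 0.

yes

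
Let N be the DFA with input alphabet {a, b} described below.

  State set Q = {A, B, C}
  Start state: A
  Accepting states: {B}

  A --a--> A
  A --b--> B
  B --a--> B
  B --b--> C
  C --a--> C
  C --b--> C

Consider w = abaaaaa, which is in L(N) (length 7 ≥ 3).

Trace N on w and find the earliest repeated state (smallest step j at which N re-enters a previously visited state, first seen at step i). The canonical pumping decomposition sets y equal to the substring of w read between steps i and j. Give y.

Run of N on w = a b a a a a a:
  step 0: A  (start)
  step 1: A  (read a: A→A)   ← first repeat (A seen earlier)
  step 2: B  (read b: A→B)
  step 3: B  (read a: B→B)
  step 4: B  (read a: B→B)
  step 5: B  (read a: B→B)
  step 6: B  (read a: B→B)
  step 7: B  (read a: B→B)

So i = 0, j = 1, giving x = w[0:0] = ε, y = w[0:1] = a, z = w[1:7] = baaaaa.
Check: |xy| = 1 ≤ 3 and |y| = 1 ≥ 1. Reading y takes N from A back to A, so every xyⁱz is accepted.
With |Q| = 3, pigeonhole forces a state repeat no later than step 3; the substring read between the first and second visits to that state can be pumped.

a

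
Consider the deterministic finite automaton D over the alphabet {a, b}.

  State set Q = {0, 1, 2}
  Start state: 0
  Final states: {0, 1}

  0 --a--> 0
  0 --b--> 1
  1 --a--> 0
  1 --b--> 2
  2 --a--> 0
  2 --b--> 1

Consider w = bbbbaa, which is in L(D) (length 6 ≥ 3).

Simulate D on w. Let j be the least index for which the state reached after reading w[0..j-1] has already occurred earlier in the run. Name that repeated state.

1

Run of D on w = b b b b a a:
  step 0: 0  (start)
  step 1: 1  (read b: 0→1)
  step 2: 2  (read b: 1→2)
  step 3: 1  (read b: 2→1)   ← first repeat (1 seen earlier)
  step 4: 2  (read b: 1→2)
  step 5: 0  (read a: 2→0)
  step 6: 0  (read a: 0→0)

The earliest repeat is at step j = 3: D is in 1, which it already visited at step i = 1.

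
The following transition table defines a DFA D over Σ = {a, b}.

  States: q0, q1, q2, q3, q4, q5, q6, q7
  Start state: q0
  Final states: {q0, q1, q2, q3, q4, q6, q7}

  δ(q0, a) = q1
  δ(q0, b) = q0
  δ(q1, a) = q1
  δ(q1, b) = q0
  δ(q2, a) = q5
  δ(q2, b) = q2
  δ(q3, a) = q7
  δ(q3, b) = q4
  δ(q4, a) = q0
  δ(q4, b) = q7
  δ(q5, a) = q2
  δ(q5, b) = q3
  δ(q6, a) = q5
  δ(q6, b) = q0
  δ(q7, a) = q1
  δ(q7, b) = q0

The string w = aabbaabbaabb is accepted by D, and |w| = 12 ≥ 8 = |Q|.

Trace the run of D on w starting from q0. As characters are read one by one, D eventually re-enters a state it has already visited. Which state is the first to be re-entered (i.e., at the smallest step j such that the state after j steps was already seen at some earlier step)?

q1

Run of D on w = a a b b a a b b a a b b:
  step 0: q0  (start)
  step 1: q1  (read a: q0→q1)
  step 2: q1  (read a: q1→q1)   ← first repeat (q1 seen earlier)
  step 3: q0  (read b: q1→q0)
  step 4: q0  (read b: q0→q0)
  step 5: q1  (read a: q0→q1)
  step 6: q1  (read a: q1→q1)
  step 7: q0  (read b: q1→q0)
  step 8: q0  (read b: q0→q0)
  step 9: q1  (read a: q0→q1)
  step 10: q1  (read a: q1→q1)
  step 11: q0  (read b: q1→q0)
  step 12: q0  (read b: q0→q0)

The earliest repeat is at step j = 2: D is in q1, which it already visited at step i = 1.
Since D has 8 states, any run of length ≥ 8 visits 8+1 states, so by pigeonhole some state repeats within the first 8 steps — that repeat gives the pumpable loop.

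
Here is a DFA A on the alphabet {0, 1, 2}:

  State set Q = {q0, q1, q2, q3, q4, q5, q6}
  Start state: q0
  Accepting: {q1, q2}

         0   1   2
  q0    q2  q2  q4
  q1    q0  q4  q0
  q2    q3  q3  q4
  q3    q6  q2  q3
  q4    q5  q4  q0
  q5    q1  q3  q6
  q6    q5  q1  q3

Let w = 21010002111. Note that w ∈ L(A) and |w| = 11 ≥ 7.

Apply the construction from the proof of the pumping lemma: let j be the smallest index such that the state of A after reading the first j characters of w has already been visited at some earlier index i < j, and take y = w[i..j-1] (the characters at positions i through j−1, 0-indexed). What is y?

1

State sequence: q0 -2-> q4 -1-> q4 -0-> q5 -1-> q3 -0-> q6 -0-> q5 -0-> q1 -2-> q0 -1-> q2 -1-> q3 -1-> q2
First repeat at step 2: q4 was already visited.

So i = 1, j = 2, giving x = w[0:1] = 2, y = w[1:2] = 1, z = w[2:11] = 010002111.
Check: |xy| = 2 ≤ 7 and |y| = 1 ≥ 1. Reading y takes A from q4 back to q4, so every xyⁱz is accepted.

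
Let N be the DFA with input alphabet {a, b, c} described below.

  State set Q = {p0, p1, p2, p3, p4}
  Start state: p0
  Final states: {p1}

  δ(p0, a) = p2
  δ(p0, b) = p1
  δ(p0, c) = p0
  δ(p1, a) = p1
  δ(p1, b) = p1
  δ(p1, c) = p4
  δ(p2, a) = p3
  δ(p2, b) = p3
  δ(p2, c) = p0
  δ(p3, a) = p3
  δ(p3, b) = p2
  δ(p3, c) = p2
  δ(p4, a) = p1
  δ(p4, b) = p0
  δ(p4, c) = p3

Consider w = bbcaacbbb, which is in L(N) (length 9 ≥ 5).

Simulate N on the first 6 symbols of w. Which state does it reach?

Run of N on the first 6 characters of w = b b c a a c:
  step 0: p0  (start)
  step 1: p1  (read b: p0→p1)
  step 2: p1  (read b: p1→p1)
  step 3: p4  (read c: p1→p4)
  step 4: p1  (read a: p4→p1)
  step 5: p1  (read a: p1→p1)
  step 6: p4  (read c: p1→p4)

After reading 6 characters, N is in state p4.
(This kind of state-tracing is the core of the pumping-lemma construction: with 5 states, pigeonhole forces a repeat within the first 5 steps.)

p4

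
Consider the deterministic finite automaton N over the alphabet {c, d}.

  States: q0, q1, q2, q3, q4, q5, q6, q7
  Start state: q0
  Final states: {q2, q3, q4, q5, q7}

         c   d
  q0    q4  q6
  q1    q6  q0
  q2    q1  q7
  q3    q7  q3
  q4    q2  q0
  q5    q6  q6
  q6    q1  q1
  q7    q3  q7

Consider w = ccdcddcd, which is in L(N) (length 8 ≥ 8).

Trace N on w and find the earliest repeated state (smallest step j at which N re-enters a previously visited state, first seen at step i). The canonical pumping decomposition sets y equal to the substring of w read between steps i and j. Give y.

Run of N on w = c c d c d d c d:
  step 0: q0  (start)
  step 1: q4  (read c: q0→q4)
  step 2: q2  (read c: q4→q2)
  step 3: q7  (read d: q2→q7)
  step 4: q3  (read c: q7→q3)
  step 5: q3  (read d: q3→q3)   ← first repeat (q3 seen earlier)
  step 6: q3  (read d: q3→q3)
  step 7: q7  (read c: q3→q7)
  step 8: q7  (read d: q7→q7)

So i = 4, j = 5, giving x = w[0:4] = ccdc, y = w[4:5] = d, z = w[5:8] = dcd.
Check: |xy| = 5 ≤ 8 and |y| = 1 ≥ 1. Reading y takes N from q3 back to q3, so every xyⁱz is accepted.

d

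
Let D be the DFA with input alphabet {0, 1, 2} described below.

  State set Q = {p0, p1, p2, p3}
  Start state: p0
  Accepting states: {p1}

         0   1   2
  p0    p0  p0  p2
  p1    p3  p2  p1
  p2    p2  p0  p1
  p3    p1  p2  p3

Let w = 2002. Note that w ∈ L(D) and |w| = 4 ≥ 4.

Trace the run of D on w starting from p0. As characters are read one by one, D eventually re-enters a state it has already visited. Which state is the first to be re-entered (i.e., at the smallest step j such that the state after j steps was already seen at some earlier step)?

State sequence: p0 -2-> p2 -0-> p2 -0-> p2 -2-> p1
First repeat at step 2: p2 was already visited.

The earliest repeat is at step j = 2: D is in p2, which it already visited at step i = 1.
Pumping length from the standard proof: p = 4 (the number of states). The repeated state found above gives |xy| = j ≤ 4 and |y| = j − i ≥ 1.

p2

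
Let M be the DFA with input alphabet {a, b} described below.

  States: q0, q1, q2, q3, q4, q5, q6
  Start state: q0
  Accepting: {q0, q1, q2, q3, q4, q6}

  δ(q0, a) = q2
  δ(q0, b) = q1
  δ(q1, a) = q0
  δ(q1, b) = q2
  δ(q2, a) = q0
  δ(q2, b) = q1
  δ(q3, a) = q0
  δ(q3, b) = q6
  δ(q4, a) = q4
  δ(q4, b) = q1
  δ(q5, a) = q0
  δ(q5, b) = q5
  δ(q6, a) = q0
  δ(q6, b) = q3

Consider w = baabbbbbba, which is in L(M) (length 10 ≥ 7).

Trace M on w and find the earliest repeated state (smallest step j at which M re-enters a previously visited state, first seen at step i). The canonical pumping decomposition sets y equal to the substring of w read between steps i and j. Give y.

Run of M on w = b a a b b b b b b a:
  step 0: q0  (start)
  step 1: q1  (read b: q0→q1)
  step 2: q0  (read a: q1→q0)   ← first repeat (q0 seen earlier)
  step 3: q2  (read a: q0→q2)
  step 4: q1  (read b: q2→q1)
  step 5: q2  (read b: q1→q2)
  step 6: q1  (read b: q2→q1)
  step 7: q2  (read b: q1→q2)
  step 8: q1  (read b: q2→q1)
  step 9: q2  (read b: q1→q2)
  step 10: q0  (read a: q2→q0)

So i = 0, j = 2, giving x = w[0:0] = ε, y = w[0:2] = ba, z = w[2:10] = abbbbbba.
Check: |xy| = 2 ≤ 7 and |y| = 2 ≥ 1. Reading y takes M from q0 back to q0, so every xyⁱz is accepted.

ba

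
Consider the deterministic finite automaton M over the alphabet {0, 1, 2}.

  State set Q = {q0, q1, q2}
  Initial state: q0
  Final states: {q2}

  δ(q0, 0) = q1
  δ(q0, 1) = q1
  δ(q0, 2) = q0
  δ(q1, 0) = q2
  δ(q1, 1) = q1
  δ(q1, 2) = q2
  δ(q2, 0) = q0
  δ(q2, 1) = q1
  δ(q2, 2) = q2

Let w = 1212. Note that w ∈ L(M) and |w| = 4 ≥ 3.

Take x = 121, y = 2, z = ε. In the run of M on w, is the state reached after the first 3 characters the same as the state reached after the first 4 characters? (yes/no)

State sequence: q0 -1-> q1 -2-> q2 -1-> q1 -2-> q2

After x (step 3): q1. After xy (step 4): q2.
They differ (q1 ≠ q2), so y is not a cycle from the state after x; this split is not the one the pumping-lemma construction produces, and pumping y need not keep the string in L(M).

no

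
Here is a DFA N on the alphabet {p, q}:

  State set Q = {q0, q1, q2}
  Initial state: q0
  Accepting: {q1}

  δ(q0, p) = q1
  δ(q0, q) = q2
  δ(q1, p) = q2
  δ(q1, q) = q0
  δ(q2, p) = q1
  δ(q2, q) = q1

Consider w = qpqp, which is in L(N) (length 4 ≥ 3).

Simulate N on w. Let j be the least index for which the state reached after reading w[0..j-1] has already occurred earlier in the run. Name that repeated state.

q0

Run of N on w = q p q p:
  step 0: q0  (start)
  step 1: q2  (read q: q0→q2)
  step 2: q1  (read p: q2→q1)
  step 3: q0  (read q: q1→q0)   ← first repeat (q0 seen earlier)
  step 4: q1  (read p: q0→q1)

The earliest repeat is at step j = 3: N is in q0, which it already visited at step i = 0.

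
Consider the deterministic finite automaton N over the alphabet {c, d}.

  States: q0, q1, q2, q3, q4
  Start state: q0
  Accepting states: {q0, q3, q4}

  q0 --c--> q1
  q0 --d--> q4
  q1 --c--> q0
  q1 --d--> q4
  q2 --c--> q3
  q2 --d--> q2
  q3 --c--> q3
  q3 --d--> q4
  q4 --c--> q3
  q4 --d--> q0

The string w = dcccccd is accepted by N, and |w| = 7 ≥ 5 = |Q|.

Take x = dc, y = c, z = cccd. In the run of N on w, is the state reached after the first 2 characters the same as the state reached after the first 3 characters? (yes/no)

State sequence: q0 -d-> q4 -c-> q3 -c-> q3

After x (step 2): q3. After xy (step 3): q3.
They match, so y = c drives N around a cycle from q3 back to itself; pumping y any number of times keeps N in q3 before reading z, and xyⁱz ∈ L(N) for every i ≥ 0.

yes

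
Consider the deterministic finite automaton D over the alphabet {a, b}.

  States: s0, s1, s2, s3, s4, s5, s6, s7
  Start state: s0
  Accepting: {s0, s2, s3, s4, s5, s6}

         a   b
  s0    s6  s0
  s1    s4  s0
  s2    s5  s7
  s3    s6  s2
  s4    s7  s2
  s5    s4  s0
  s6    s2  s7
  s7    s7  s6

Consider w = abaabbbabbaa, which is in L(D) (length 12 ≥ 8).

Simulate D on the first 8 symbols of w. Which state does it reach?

State sequence: s0 -a-> s6 -b-> s7 -a-> s7 -a-> s7 -b-> s6 -b-> s7 -b-> s6 -a-> s2

After reading 8 characters, D is in state s2.
(This kind of state-tracing is the core of the pumping-lemma construction: with 8 states, pigeonhole forces a repeat within the first 8 steps.)

s2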